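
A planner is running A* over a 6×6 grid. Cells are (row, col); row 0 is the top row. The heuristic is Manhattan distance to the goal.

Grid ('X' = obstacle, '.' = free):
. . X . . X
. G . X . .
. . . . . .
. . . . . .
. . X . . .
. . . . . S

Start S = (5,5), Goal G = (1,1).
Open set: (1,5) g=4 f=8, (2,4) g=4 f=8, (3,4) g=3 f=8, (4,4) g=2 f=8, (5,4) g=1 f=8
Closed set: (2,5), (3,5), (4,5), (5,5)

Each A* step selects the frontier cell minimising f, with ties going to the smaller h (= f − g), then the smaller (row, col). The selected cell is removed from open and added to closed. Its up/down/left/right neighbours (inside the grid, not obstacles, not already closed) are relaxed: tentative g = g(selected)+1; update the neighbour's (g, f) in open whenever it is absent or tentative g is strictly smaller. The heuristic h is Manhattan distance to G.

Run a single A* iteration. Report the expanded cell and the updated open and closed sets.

expanded=(1,5); open=[(1,4) g=5 f=8, (2,4) g=4 f=8, (3,4) g=3 f=8, (4,4) g=2 f=8, (5,4) g=1 f=8]; closed=[(1,5), (2,5), (3,5), (4,5), (5,5)]

step 1: expand (1,5) (f=8, h=4) → closed; open now [(1,4) g=5 f=8, (2,4) g=4 f=8, (3,4) g=3 f=8, (4,4) g=2 f=8, (5,4) g=1 f=8]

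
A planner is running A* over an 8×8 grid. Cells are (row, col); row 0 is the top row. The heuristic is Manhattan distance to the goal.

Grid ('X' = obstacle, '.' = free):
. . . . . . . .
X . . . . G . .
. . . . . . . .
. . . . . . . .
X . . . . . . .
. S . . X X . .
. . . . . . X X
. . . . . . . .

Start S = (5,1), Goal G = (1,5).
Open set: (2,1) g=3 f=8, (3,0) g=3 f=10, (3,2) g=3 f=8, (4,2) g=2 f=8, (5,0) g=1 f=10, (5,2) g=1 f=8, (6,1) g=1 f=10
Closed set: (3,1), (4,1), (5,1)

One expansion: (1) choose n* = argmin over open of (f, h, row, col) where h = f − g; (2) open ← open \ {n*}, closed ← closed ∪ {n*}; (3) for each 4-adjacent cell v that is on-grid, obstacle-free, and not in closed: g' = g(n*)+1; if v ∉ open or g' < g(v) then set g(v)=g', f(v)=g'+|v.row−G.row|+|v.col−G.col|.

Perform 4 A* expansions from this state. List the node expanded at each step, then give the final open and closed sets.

order=[(2,1) → (1,1) → (1,2) → (1,3)]; open=[(0,1) g=5 f=10, (0,2) g=6 f=10, (0,3) g=7 f=10, (1,4) g=7 f=8, (2,0) g=4 f=10, (2,2) g=4 f=8, (2,3) g=7 f=10, (3,0) g=3 f=10, (3,2) g=3 f=8, (4,2) g=2 f=8, (5,0) g=1 f=10, (5,2) g=1 f=8, (6,1) g=1 f=10]; closed=[(1,1), (1,2), (1,3), (2,1), (3,1), (4,1), (5,1)]

step 1: expand (2,1) (f=8, h=5) → closed; open now [(1,1) g=4 f=8, (2,0) g=4 f=10, (2,2) g=4 f=8, (3,0) g=3 f=10, (3,2) g=3 f=8, (4,2) g=2 f=8, (5,0) g=1 f=10, (5,2) g=1 f=8, (6,1) g=1 f=10]
step 2: expand (1,1) (f=8, h=4) → closed; open now [(0,1) g=5 f=10, (1,2) g=5 f=8, (2,0) g=4 f=10, (2,2) g=4 f=8, (3,0) g=3 f=10, (3,2) g=3 f=8, (4,2) g=2 f=8, (5,0) g=1 f=10, (5,2) g=1 f=8, (6,1) g=1 f=10]
step 3: expand (1,2) (f=8, h=3) → closed; open now [(0,1) g=5 f=10, (0,2) g=6 f=10, (1,3) g=6 f=8, (2,0) g=4 f=10, (2,2) g=4 f=8, (3,0) g=3 f=10, (3,2) g=3 f=8, (4,2) g=2 f=8, (5,0) g=1 f=10, (5,2) g=1 f=8, (6,1) g=1 f=10]
step 4: expand (1,3) (f=8, h=2) → closed; open now [(0,1) g=5 f=10, (0,2) g=6 f=10, (0,3) g=7 f=10, (1,4) g=7 f=8, (2,0) g=4 f=10, (2,2) g=4 f=8, (2,3) g=7 f=10, (3,0) g=3 f=10, (3,2) g=3 f=8, (4,2) g=2 f=8, (5,0) g=1 f=10, (5,2) g=1 f=8, (6,1) g=1 f=10]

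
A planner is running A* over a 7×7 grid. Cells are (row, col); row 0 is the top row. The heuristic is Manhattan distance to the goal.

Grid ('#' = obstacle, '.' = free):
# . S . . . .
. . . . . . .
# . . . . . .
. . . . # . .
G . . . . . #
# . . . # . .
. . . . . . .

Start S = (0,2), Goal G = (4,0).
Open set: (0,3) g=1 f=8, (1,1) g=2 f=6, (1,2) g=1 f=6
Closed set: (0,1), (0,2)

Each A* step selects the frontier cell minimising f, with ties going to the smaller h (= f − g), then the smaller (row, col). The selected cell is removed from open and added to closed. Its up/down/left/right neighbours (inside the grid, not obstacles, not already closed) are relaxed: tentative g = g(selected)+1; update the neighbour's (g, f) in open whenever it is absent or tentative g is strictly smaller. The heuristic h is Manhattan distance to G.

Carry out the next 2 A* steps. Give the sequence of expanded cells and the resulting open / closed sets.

order=[(1,1) → (1,0)]; open=[(0,3) g=1 f=8, (1,2) g=1 f=6, (2,1) g=3 f=6]; closed=[(0,1), (0,2), (1,0), (1,1)]

step 1: expand (1,1) (f=6, h=4) → closed; open now [(0,3) g=1 f=8, (1,0) g=3 f=6, (1,2) g=1 f=6, (2,1) g=3 f=6]
step 2: expand (1,0) (f=6, h=3) → closed; open now [(0,3) g=1 f=8, (1,2) g=1 f=6, (2,1) g=3 f=6]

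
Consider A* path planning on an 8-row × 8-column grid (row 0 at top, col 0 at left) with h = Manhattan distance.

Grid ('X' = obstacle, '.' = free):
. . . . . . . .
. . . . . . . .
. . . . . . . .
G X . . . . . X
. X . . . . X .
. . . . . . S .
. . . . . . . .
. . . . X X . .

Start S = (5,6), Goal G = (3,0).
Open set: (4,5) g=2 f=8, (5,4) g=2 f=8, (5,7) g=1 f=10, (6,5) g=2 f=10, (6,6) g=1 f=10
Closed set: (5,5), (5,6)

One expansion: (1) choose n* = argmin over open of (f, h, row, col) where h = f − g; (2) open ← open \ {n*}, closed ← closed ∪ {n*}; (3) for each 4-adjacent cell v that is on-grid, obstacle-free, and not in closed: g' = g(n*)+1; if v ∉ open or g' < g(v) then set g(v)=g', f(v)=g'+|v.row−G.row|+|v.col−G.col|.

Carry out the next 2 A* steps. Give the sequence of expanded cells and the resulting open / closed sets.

order=[(4,5) → (3,5)]; open=[(2,5) g=4 f=10, (3,4) g=4 f=8, (3,6) g=4 f=10, (4,4) g=3 f=8, (5,4) g=2 f=8, (5,7) g=1 f=10, (6,5) g=2 f=10, (6,6) g=1 f=10]; closed=[(3,5), (4,5), (5,5), (5,6)]

step 1: expand (4,5) (f=8, h=6) → closed; open now [(3,5) g=3 f=8, (4,4) g=3 f=8, (5,4) g=2 f=8, (5,7) g=1 f=10, (6,5) g=2 f=10, (6,6) g=1 f=10]
step 2: expand (3,5) (f=8, h=5) → closed; open now [(2,5) g=4 f=10, (3,4) g=4 f=8, (3,6) g=4 f=10, (4,4) g=3 f=8, (5,4) g=2 f=8, (5,7) g=1 f=10, (6,5) g=2 f=10, (6,6) g=1 f=10]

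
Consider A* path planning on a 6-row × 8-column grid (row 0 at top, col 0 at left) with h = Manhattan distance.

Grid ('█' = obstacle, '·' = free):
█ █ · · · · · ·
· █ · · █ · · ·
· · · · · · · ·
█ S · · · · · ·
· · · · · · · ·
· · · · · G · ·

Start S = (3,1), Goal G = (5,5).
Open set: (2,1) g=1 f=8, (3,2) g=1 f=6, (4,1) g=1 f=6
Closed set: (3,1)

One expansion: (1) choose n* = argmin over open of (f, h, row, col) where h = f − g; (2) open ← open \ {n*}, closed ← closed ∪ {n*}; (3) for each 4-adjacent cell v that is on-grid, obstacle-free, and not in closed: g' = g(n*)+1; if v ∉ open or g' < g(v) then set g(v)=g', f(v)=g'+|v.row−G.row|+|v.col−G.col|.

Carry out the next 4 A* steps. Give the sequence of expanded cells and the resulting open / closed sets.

step 1: expand (3,2) (f=6, h=5) → closed; open now [(2,1) g=1 f=8, (2,2) g=2 f=8, (3,3) g=2 f=6, (4,1) g=1 f=6, (4,2) g=2 f=6]
step 2: expand (3,3) (f=6, h=4) → closed; open now [(2,1) g=1 f=8, (2,2) g=2 f=8, (2,3) g=3 f=8, (3,4) g=3 f=6, (4,1) g=1 f=6, (4,2) g=2 f=6, (4,3) g=3 f=6]
step 3: expand (3,4) (f=6, h=3) → closed; open now [(2,1) g=1 f=8, (2,2) g=2 f=8, (2,3) g=3 f=8, (2,4) g=4 f=8, (3,5) g=4 f=6, (4,1) g=1 f=6, (4,2) g=2 f=6, (4,3) g=3 f=6, (4,4) g=4 f=6]
step 4: expand (3,5) (f=6, h=2) → closed; open now [(2,1) g=1 f=8, (2,2) g=2 f=8, (2,3) g=3 f=8, (2,4) g=4 f=8, (2,5) g=5 f=8, (3,6) g=5 f=8, (4,1) g=1 f=6, (4,2) g=2 f=6, (4,3) g=3 f=6, (4,4) g=4 f=6, (4,5) g=5 f=6]

order=[(3,2) → (3,3) → (3,4) → (3,5)]; open=[(2,1) g=1 f=8, (2,2) g=2 f=8, (2,3) g=3 f=8, (2,4) g=4 f=8, (2,5) g=5 f=8, (3,6) g=5 f=8, (4,1) g=1 f=6, (4,2) g=2 f=6, (4,3) g=3 f=6, (4,4) g=4 f=6, (4,5) g=5 f=6]; closed=[(3,1), (3,2), (3,3), (3,4), (3,5)]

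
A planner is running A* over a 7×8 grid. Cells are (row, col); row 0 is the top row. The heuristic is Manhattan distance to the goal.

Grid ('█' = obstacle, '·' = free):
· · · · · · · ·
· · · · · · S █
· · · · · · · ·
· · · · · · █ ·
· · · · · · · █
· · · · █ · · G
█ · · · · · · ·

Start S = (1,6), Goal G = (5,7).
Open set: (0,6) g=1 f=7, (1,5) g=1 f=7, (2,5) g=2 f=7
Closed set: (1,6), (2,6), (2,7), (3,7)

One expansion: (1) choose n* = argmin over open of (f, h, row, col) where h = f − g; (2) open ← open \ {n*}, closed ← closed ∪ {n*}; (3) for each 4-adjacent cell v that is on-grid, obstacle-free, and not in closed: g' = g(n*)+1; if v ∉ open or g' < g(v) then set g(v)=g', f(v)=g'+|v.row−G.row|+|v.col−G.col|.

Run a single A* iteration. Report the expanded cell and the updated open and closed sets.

expanded=(2,5); open=[(0,6) g=1 f=7, (1,5) g=1 f=7, (2,4) g=3 f=9, (3,5) g=3 f=7]; closed=[(1,6), (2,5), (2,6), (2,7), (3,7)]

step 1: expand (2,5) (f=7, h=5) → closed; open now [(0,6) g=1 f=7, (1,5) g=1 f=7, (2,4) g=3 f=9, (3,5) g=3 f=7]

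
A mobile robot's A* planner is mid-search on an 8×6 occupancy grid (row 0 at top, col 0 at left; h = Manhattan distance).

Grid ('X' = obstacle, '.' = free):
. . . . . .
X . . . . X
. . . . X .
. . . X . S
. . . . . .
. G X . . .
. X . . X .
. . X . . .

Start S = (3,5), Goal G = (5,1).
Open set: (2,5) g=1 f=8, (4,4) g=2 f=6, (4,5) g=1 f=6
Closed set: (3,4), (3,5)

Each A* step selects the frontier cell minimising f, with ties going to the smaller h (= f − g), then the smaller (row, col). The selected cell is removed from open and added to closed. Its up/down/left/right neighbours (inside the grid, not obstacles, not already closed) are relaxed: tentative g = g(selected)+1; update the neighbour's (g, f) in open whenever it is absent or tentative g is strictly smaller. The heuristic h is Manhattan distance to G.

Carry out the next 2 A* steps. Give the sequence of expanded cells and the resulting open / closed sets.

step 1: expand (4,4) (f=6, h=4) → closed; open now [(2,5) g=1 f=8, (4,3) g=3 f=6, (4,5) g=1 f=6, (5,4) g=3 f=6]
step 2: expand (4,3) (f=6, h=3) → closed; open now [(2,5) g=1 f=8, (4,2) g=4 f=6, (4,5) g=1 f=6, (5,3) g=4 f=6, (5,4) g=3 f=6]

order=[(4,4) → (4,3)]; open=[(2,5) g=1 f=8, (4,2) g=4 f=6, (4,5) g=1 f=6, (5,3) g=4 f=6, (5,4) g=3 f=6]; closed=[(3,4), (3,5), (4,3), (4,4)]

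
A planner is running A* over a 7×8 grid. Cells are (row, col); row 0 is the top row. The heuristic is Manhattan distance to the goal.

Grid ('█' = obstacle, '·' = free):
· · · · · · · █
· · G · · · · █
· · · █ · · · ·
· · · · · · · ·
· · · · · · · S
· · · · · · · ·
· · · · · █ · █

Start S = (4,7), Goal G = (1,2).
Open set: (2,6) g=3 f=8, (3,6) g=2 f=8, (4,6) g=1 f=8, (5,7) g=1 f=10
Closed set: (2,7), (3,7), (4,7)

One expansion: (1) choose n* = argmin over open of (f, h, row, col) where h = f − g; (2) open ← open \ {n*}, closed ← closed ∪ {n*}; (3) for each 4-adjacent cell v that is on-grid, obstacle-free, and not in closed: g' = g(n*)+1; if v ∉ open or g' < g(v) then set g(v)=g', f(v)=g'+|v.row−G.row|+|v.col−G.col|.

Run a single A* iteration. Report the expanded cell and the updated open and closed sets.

expanded=(2,6); open=[(1,6) g=4 f=8, (2,5) g=4 f=8, (3,6) g=2 f=8, (4,6) g=1 f=8, (5,7) g=1 f=10]; closed=[(2,6), (2,7), (3,7), (4,7)]

step 1: expand (2,6) (f=8, h=5) → closed; open now [(1,6) g=4 f=8, (2,5) g=4 f=8, (3,6) g=2 f=8, (4,6) g=1 f=8, (5,7) g=1 f=10]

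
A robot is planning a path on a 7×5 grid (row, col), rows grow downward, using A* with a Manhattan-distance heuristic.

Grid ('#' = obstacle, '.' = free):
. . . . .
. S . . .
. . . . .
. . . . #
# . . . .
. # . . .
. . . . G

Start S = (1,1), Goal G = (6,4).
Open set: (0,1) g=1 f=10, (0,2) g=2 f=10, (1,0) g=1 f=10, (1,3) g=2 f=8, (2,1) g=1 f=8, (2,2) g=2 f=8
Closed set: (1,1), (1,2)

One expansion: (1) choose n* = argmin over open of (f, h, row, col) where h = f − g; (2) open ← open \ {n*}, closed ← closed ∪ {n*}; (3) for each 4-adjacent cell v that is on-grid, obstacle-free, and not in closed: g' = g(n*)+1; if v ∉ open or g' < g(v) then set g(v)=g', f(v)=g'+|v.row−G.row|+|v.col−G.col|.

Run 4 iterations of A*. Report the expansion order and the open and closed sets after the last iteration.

step 1: expand (1,3) (f=8, h=6) → closed; open now [(0,1) g=1 f=10, (0,2) g=2 f=10, (0,3) g=3 f=10, (1,0) g=1 f=10, (1,4) g=3 f=8, (2,1) g=1 f=8, (2,2) g=2 f=8, (2,3) g=3 f=8]
step 2: expand (1,4) (f=8, h=5) → closed; open now [(0,1) g=1 f=10, (0,2) g=2 f=10, (0,3) g=3 f=10, (0,4) g=4 f=10, (1,0) g=1 f=10, (2,1) g=1 f=8, (2,2) g=2 f=8, (2,3) g=3 f=8, (2,4) g=4 f=8]
step 3: expand (2,4) (f=8, h=4) → closed; open now [(0,1) g=1 f=10, (0,2) g=2 f=10, (0,3) g=3 f=10, (0,4) g=4 f=10, (1,0) g=1 f=10, (2,1) g=1 f=8, (2,2) g=2 f=8, (2,3) g=3 f=8]
step 4: expand (2,3) (f=8, h=5) → closed; open now [(0,1) g=1 f=10, (0,2) g=2 f=10, (0,3) g=3 f=10, (0,4) g=4 f=10, (1,0) g=1 f=10, (2,1) g=1 f=8, (2,2) g=2 f=8, (3,3) g=4 f=8]

order=[(1,3) → (1,4) → (2,4) → (2,3)]; open=[(0,1) g=1 f=10, (0,2) g=2 f=10, (0,3) g=3 f=10, (0,4) g=4 f=10, (1,0) g=1 f=10, (2,1) g=1 f=8, (2,2) g=2 f=8, (3,3) g=4 f=8]; closed=[(1,1), (1,2), (1,3), (1,4), (2,3), (2,4)]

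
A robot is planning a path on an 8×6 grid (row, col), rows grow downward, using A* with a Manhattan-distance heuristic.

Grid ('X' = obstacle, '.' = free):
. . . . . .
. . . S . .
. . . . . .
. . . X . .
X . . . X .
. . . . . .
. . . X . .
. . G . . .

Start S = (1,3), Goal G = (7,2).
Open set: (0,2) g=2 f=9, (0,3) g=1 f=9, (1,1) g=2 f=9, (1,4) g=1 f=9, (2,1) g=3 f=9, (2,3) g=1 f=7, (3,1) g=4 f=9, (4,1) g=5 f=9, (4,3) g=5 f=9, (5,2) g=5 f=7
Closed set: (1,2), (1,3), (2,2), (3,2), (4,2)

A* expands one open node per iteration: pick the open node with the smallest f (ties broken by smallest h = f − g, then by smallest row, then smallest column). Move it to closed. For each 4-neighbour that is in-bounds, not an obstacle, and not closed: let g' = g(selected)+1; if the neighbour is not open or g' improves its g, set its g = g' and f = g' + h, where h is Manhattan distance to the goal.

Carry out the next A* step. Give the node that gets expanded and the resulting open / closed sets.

step 1: expand (5,2) (f=7, h=2) → closed; open now [(0,2) g=2 f=9, (0,3) g=1 f=9, (1,1) g=2 f=9, (1,4) g=1 f=9, (2,1) g=3 f=9, (2,3) g=1 f=7, (3,1) g=4 f=9, (4,1) g=5 f=9, (4,3) g=5 f=9, (5,1) g=6 f=9, (5,3) g=6 f=9, (6,2) g=6 f=7]

expanded=(5,2); open=[(0,2) g=2 f=9, (0,3) g=1 f=9, (1,1) g=2 f=9, (1,4) g=1 f=9, (2,1) g=3 f=9, (2,3) g=1 f=7, (3,1) g=4 f=9, (4,1) g=5 f=9, (4,3) g=5 f=9, (5,1) g=6 f=9, (5,3) g=6 f=9, (6,2) g=6 f=7]; closed=[(1,2), (1,3), (2,2), (3,2), (4,2), (5,2)]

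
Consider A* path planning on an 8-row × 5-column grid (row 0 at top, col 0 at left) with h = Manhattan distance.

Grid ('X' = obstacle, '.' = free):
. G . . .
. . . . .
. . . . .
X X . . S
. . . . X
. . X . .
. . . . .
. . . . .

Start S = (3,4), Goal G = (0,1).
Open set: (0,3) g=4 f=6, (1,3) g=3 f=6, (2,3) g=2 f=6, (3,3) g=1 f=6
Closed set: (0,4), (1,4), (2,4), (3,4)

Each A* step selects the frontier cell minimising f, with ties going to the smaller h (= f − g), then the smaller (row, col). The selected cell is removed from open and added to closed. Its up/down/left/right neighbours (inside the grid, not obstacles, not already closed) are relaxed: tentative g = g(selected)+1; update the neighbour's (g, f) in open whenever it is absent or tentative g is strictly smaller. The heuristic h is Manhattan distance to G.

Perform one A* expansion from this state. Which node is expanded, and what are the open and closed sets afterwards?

expanded=(0,3); open=[(0,2) g=5 f=6, (1,3) g=3 f=6, (2,3) g=2 f=6, (3,3) g=1 f=6]; closed=[(0,3), (0,4), (1,4), (2,4), (3,4)]

step 1: expand (0,3) (f=6, h=2) → closed; open now [(0,2) g=5 f=6, (1,3) g=3 f=6, (2,3) g=2 f=6, (3,3) g=1 f=6]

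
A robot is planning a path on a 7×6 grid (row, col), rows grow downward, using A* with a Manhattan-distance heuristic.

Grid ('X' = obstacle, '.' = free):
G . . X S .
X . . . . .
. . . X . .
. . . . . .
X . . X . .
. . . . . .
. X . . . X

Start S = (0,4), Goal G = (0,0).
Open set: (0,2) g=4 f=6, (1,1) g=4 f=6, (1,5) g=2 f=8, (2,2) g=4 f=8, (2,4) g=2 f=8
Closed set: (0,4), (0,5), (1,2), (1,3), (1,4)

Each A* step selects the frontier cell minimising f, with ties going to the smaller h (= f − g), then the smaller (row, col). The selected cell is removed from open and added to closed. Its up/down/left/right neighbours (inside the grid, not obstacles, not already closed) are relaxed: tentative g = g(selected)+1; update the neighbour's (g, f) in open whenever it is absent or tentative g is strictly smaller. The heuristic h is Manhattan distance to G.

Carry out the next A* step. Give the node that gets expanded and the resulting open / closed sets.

step 1: expand (0,2) (f=6, h=2) → closed; open now [(0,1) g=5 f=6, (1,1) g=4 f=6, (1,5) g=2 f=8, (2,2) g=4 f=8, (2,4) g=2 f=8]

expanded=(0,2); open=[(0,1) g=5 f=6, (1,1) g=4 f=6, (1,5) g=2 f=8, (2,2) g=4 f=8, (2,4) g=2 f=8]; closed=[(0,2), (0,4), (0,5), (1,2), (1,3), (1,4)]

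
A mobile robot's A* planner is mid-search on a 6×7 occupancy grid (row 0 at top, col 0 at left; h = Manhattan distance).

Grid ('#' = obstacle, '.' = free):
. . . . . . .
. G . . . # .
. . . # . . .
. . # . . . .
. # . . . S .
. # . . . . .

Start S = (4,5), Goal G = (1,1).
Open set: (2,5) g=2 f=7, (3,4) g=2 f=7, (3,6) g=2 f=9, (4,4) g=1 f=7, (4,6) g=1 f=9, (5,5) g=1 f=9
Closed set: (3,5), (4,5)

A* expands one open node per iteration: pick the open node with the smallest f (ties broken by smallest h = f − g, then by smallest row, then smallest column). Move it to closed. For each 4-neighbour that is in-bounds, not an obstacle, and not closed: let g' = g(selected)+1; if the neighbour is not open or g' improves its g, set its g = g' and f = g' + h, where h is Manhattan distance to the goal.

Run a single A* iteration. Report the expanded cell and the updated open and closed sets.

step 1: expand (2,5) (f=7, h=5) → closed; open now [(2,4) g=3 f=7, (2,6) g=3 f=9, (3,4) g=2 f=7, (3,6) g=2 f=9, (4,4) g=1 f=7, (4,6) g=1 f=9, (5,5) g=1 f=9]

expanded=(2,5); open=[(2,4) g=3 f=7, (2,6) g=3 f=9, (3,4) g=2 f=7, (3,6) g=2 f=9, (4,4) g=1 f=7, (4,6) g=1 f=9, (5,5) g=1 f=9]; closed=[(2,5), (3,5), (4,5)]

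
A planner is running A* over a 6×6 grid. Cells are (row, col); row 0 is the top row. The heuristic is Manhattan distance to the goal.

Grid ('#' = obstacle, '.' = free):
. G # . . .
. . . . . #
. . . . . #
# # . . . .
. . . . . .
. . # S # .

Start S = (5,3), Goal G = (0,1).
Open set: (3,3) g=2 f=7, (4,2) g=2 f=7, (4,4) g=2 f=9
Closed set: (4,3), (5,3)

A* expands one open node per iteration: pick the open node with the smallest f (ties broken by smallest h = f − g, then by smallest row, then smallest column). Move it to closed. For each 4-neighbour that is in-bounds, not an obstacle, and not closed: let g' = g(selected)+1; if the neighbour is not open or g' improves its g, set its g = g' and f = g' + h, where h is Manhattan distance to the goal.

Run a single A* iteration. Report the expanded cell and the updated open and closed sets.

expanded=(3,3); open=[(2,3) g=3 f=7, (3,2) g=3 f=7, (3,4) g=3 f=9, (4,2) g=2 f=7, (4,4) g=2 f=9]; closed=[(3,3), (4,3), (5,3)]

step 1: expand (3,3) (f=7, h=5) → closed; open now [(2,3) g=3 f=7, (3,2) g=3 f=7, (3,4) g=3 f=9, (4,2) g=2 f=7, (4,4) g=2 f=9]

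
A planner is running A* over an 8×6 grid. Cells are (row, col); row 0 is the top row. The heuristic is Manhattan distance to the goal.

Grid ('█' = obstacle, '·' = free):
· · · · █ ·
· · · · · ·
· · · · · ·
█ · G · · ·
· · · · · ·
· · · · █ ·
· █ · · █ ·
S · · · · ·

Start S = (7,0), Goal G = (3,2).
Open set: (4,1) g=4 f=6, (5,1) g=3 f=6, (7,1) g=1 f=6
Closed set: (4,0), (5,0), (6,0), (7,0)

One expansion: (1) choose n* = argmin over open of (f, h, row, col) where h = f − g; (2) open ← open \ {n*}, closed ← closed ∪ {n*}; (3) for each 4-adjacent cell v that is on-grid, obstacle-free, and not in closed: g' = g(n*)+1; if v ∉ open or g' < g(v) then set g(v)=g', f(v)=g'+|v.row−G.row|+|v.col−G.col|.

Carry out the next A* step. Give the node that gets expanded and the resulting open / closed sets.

expanded=(4,1); open=[(3,1) g=5 f=6, (4,2) g=5 f=6, (5,1) g=3 f=6, (7,1) g=1 f=6]; closed=[(4,0), (4,1), (5,0), (6,0), (7,0)]

step 1: expand (4,1) (f=6, h=2) → closed; open now [(3,1) g=5 f=6, (4,2) g=5 f=6, (5,1) g=3 f=6, (7,1) g=1 f=6]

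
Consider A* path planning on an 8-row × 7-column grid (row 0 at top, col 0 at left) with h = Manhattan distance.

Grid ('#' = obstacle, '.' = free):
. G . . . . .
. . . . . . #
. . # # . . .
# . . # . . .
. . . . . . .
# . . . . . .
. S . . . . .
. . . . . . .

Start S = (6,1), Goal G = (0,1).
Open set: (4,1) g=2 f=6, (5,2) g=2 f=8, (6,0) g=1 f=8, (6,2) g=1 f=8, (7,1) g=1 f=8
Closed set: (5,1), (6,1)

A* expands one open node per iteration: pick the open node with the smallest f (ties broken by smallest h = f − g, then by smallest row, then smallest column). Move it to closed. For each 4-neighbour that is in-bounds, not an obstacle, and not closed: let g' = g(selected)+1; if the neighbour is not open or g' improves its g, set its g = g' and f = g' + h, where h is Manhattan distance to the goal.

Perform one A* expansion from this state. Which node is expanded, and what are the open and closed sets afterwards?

expanded=(4,1); open=[(3,1) g=3 f=6, (4,0) g=3 f=8, (4,2) g=3 f=8, (5,2) g=2 f=8, (6,0) g=1 f=8, (6,2) g=1 f=8, (7,1) g=1 f=8]; closed=[(4,1), (5,1), (6,1)]

step 1: expand (4,1) (f=6, h=4) → closed; open now [(3,1) g=3 f=6, (4,0) g=3 f=8, (4,2) g=3 f=8, (5,2) g=2 f=8, (6,0) g=1 f=8, (6,2) g=1 f=8, (7,1) g=1 f=8]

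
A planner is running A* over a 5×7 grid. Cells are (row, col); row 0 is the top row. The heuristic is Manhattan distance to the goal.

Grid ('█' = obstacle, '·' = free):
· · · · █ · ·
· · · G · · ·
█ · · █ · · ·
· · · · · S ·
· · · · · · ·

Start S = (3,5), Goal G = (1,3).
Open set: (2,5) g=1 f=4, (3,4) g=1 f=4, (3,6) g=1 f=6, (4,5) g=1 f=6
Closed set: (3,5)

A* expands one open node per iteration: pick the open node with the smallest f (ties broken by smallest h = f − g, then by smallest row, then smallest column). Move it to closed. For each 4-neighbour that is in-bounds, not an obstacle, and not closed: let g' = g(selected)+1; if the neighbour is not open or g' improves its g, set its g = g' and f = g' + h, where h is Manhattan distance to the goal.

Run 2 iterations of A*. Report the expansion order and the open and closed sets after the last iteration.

order=[(2,5) → (1,5)]; open=[(0,5) g=3 f=6, (1,4) g=3 f=4, (1,6) g=3 f=6, (2,4) g=2 f=4, (2,6) g=2 f=6, (3,4) g=1 f=4, (3,6) g=1 f=6, (4,5) g=1 f=6]; closed=[(1,5), (2,5), (3,5)]

step 1: expand (2,5) (f=4, h=3) → closed; open now [(1,5) g=2 f=4, (2,4) g=2 f=4, (2,6) g=2 f=6, (3,4) g=1 f=4, (3,6) g=1 f=6, (4,5) g=1 f=6]
step 2: expand (1,5) (f=4, h=2) → closed; open now [(0,5) g=3 f=6, (1,4) g=3 f=4, (1,6) g=3 f=6, (2,4) g=2 f=4, (2,6) g=2 f=6, (3,4) g=1 f=4, (3,6) g=1 f=6, (4,5) g=1 f=6]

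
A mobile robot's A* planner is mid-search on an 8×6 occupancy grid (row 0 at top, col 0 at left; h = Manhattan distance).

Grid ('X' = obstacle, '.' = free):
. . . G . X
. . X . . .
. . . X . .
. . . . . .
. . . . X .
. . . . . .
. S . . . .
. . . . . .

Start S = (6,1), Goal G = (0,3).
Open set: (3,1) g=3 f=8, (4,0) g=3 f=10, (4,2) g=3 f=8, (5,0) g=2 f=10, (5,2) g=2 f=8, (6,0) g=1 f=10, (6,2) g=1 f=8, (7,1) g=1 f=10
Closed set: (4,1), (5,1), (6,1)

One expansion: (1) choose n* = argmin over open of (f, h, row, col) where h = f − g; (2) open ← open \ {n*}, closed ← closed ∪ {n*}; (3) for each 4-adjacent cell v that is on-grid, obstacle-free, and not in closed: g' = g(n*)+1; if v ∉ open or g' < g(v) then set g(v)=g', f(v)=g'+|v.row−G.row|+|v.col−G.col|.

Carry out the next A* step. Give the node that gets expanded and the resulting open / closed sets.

step 1: expand (3,1) (f=8, h=5) → closed; open now [(2,1) g=4 f=8, (3,0) g=4 f=10, (3,2) g=4 f=8, (4,0) g=3 f=10, (4,2) g=3 f=8, (5,0) g=2 f=10, (5,2) g=2 f=8, (6,0) g=1 f=10, (6,2) g=1 f=8, (7,1) g=1 f=10]

expanded=(3,1); open=[(2,1) g=4 f=8, (3,0) g=4 f=10, (3,2) g=4 f=8, (4,0) g=3 f=10, (4,2) g=3 f=8, (5,0) g=2 f=10, (5,2) g=2 f=8, (6,0) g=1 f=10, (6,2) g=1 f=8, (7,1) g=1 f=10]; closed=[(3,1), (4,1), (5,1), (6,1)]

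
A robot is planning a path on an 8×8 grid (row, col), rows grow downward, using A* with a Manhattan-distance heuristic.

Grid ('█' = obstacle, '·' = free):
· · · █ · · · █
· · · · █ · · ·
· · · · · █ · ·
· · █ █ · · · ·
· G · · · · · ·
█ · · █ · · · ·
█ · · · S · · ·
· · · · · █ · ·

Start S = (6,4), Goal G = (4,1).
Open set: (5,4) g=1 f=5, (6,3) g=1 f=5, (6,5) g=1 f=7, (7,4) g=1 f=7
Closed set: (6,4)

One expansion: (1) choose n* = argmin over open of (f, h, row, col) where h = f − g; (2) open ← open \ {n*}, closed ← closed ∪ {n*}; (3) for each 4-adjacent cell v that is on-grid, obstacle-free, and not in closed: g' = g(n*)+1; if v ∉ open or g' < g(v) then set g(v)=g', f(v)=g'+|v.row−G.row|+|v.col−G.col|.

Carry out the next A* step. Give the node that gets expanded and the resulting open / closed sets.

expanded=(5,4); open=[(4,4) g=2 f=5, (5,5) g=2 f=7, (6,3) g=1 f=5, (6,5) g=1 f=7, (7,4) g=1 f=7]; closed=[(5,4), (6,4)]

step 1: expand (5,4) (f=5, h=4) → closed; open now [(4,4) g=2 f=5, (5,5) g=2 f=7, (6,3) g=1 f=5, (6,5) g=1 f=7, (7,4) g=1 f=7]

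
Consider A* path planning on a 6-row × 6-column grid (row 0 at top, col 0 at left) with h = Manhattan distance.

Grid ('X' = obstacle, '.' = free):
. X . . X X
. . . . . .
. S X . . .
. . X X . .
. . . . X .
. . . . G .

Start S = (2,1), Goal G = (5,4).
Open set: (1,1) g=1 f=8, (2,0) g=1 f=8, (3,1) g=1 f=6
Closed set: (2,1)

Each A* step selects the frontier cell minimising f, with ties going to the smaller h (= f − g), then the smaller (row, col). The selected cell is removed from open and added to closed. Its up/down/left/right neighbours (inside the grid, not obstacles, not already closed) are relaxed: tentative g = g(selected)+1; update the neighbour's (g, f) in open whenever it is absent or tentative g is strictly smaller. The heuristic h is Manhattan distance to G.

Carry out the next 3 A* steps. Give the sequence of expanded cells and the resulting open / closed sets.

step 1: expand (3,1) (f=6, h=5) → closed; open now [(1,1) g=1 f=8, (2,0) g=1 f=8, (3,0) g=2 f=8, (4,1) g=2 f=6]
step 2: expand (4,1) (f=6, h=4) → closed; open now [(1,1) g=1 f=8, (2,0) g=1 f=8, (3,0) g=2 f=8, (4,0) g=3 f=8, (4,2) g=3 f=6, (5,1) g=3 f=6]
step 3: expand (4,2) (f=6, h=3) → closed; open now [(1,1) g=1 f=8, (2,0) g=1 f=8, (3,0) g=2 f=8, (4,0) g=3 f=8, (4,3) g=4 f=6, (5,1) g=3 f=6, (5,2) g=4 f=6]

order=[(3,1) → (4,1) → (4,2)]; open=[(1,1) g=1 f=8, (2,0) g=1 f=8, (3,0) g=2 f=8, (4,0) g=3 f=8, (4,3) g=4 f=6, (5,1) g=3 f=6, (5,2) g=4 f=6]; closed=[(2,1), (3,1), (4,1), (4,2)]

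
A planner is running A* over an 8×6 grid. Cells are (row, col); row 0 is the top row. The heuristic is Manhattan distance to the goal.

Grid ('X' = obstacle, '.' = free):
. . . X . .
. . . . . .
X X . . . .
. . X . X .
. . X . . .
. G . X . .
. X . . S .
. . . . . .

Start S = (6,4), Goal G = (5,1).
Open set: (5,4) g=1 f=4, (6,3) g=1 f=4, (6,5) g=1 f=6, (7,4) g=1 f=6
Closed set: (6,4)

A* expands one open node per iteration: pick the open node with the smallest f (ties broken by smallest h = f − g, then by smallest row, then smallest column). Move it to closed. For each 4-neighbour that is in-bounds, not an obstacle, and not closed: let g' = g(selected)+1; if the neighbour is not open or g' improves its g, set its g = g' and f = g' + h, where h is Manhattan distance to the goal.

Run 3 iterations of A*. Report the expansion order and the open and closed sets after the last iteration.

step 1: expand (5,4) (f=4, h=3) → closed; open now [(4,4) g=2 f=6, (5,5) g=2 f=6, (6,3) g=1 f=4, (6,5) g=1 f=6, (7,4) g=1 f=6]
step 2: expand (6,3) (f=4, h=3) → closed; open now [(4,4) g=2 f=6, (5,5) g=2 f=6, (6,2) g=2 f=4, (6,5) g=1 f=6, (7,3) g=2 f=6, (7,4) g=1 f=6]
step 3: expand (6,2) (f=4, h=2) → closed; open now [(4,4) g=2 f=6, (5,2) g=3 f=4, (5,5) g=2 f=6, (6,5) g=1 f=6, (7,2) g=3 f=6, (7,3) g=2 f=6, (7,4) g=1 f=6]

order=[(5,4) → (6,3) → (6,2)]; open=[(4,4) g=2 f=6, (5,2) g=3 f=4, (5,5) g=2 f=6, (6,5) g=1 f=6, (7,2) g=3 f=6, (7,3) g=2 f=6, (7,4) g=1 f=6]; closed=[(5,4), (6,2), (6,3), (6,4)]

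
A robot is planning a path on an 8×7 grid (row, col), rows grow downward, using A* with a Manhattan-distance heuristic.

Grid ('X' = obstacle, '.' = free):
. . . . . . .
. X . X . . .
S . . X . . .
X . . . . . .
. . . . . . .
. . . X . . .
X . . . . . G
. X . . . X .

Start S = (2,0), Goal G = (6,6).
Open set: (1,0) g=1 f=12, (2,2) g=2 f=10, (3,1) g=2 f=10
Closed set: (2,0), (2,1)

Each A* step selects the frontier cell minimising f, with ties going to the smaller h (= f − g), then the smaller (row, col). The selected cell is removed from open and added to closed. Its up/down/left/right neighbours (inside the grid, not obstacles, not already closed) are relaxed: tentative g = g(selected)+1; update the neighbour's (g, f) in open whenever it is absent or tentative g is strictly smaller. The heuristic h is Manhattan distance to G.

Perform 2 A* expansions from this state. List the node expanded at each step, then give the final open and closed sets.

step 1: expand (2,2) (f=10, h=8) → closed; open now [(1,0) g=1 f=12, (1,2) g=3 f=12, (3,1) g=2 f=10, (3,2) g=3 f=10]
step 2: expand (3,2) (f=10, h=7) → closed; open now [(1,0) g=1 f=12, (1,2) g=3 f=12, (3,1) g=2 f=10, (3,3) g=4 f=10, (4,2) g=4 f=10]

order=[(2,2) → (3,2)]; open=[(1,0) g=1 f=12, (1,2) g=3 f=12, (3,1) g=2 f=10, (3,3) g=4 f=10, (4,2) g=4 f=10]; closed=[(2,0), (2,1), (2,2), (3,2)]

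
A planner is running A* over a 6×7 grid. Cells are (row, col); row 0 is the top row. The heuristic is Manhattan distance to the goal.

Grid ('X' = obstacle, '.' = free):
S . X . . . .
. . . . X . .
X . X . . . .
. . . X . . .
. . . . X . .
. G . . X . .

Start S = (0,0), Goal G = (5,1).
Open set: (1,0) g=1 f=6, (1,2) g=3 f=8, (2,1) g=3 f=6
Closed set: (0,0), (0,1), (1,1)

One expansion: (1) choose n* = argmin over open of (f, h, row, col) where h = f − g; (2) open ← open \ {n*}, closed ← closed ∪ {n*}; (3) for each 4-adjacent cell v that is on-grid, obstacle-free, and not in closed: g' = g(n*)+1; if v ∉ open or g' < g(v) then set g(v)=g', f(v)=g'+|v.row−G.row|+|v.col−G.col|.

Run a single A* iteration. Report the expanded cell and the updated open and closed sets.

expanded=(2,1); open=[(1,0) g=1 f=6, (1,2) g=3 f=8, (3,1) g=4 f=6]; closed=[(0,0), (0,1), (1,1), (2,1)]

step 1: expand (2,1) (f=6, h=3) → closed; open now [(1,0) g=1 f=6, (1,2) g=3 f=8, (3,1) g=4 f=6]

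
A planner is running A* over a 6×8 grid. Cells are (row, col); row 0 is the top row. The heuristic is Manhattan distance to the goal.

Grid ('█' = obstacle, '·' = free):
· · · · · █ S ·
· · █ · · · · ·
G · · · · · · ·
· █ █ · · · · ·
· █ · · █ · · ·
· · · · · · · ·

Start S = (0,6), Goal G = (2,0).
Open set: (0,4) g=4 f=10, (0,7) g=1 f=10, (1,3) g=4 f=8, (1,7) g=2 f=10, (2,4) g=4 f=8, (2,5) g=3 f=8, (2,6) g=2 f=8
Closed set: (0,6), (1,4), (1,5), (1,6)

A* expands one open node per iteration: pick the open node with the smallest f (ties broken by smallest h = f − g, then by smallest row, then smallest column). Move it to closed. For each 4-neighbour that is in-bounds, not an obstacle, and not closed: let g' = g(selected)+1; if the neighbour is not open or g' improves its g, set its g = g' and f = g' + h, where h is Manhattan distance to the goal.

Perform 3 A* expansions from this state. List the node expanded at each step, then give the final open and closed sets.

order=[(1,3) → (2,3) → (2,2)]; open=[(0,3) g=5 f=10, (0,4) g=4 f=10, (0,7) g=1 f=10, (1,7) g=2 f=10, (2,1) g=7 f=8, (2,4) g=4 f=8, (2,5) g=3 f=8, (2,6) g=2 f=8, (3,3) g=6 f=10]; closed=[(0,6), (1,3), (1,4), (1,5), (1,6), (2,2), (2,3)]

step 1: expand (1,3) (f=8, h=4) → closed; open now [(0,3) g=5 f=10, (0,4) g=4 f=10, (0,7) g=1 f=10, (1,7) g=2 f=10, (2,3) g=5 f=8, (2,4) g=4 f=8, (2,5) g=3 f=8, (2,6) g=2 f=8]
step 2: expand (2,3) (f=8, h=3) → closed; open now [(0,3) g=5 f=10, (0,4) g=4 f=10, (0,7) g=1 f=10, (1,7) g=2 f=10, (2,2) g=6 f=8, (2,4) g=4 f=8, (2,5) g=3 f=8, (2,6) g=2 f=8, (3,3) g=6 f=10]
step 3: expand (2,2) (f=8, h=2) → closed; open now [(0,3) g=5 f=10, (0,4) g=4 f=10, (0,7) g=1 f=10, (1,7) g=2 f=10, (2,1) g=7 f=8, (2,4) g=4 f=8, (2,5) g=3 f=8, (2,6) g=2 f=8, (3,3) g=6 f=10]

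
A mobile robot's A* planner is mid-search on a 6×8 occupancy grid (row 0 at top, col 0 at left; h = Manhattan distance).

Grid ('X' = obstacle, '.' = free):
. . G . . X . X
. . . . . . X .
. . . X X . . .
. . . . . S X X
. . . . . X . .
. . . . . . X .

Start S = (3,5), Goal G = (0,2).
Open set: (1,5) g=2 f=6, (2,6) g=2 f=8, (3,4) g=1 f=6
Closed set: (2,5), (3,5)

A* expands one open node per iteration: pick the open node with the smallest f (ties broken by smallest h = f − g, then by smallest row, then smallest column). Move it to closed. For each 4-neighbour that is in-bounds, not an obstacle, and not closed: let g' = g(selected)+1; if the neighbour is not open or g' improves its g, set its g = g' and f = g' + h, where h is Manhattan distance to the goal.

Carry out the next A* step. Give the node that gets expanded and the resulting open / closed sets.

expanded=(1,5); open=[(1,4) g=3 f=6, (2,6) g=2 f=8, (3,4) g=1 f=6]; closed=[(1,5), (2,5), (3,5)]

step 1: expand (1,5) (f=6, h=4) → closed; open now [(1,4) g=3 f=6, (2,6) g=2 f=8, (3,4) g=1 f=6]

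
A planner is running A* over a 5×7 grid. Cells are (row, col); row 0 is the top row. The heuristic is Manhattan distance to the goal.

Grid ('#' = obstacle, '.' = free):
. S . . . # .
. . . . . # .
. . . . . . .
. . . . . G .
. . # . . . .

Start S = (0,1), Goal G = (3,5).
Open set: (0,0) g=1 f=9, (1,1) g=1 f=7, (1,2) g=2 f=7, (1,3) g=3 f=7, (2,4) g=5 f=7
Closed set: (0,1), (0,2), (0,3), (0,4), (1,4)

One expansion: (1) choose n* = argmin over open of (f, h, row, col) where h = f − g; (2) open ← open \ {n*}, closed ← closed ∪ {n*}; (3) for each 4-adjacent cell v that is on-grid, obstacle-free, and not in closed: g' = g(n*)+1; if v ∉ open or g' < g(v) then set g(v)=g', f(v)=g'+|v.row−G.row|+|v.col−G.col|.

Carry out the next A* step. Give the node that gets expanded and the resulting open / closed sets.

step 1: expand (2,4) (f=7, h=2) → closed; open now [(0,0) g=1 f=9, (1,1) g=1 f=7, (1,2) g=2 f=7, (1,3) g=3 f=7, (2,3) g=6 f=9, (2,5) g=6 f=7, (3,4) g=6 f=7]

expanded=(2,4); open=[(0,0) g=1 f=9, (1,1) g=1 f=7, (1,2) g=2 f=7, (1,3) g=3 f=7, (2,3) g=6 f=9, (2,5) g=6 f=7, (3,4) g=6 f=7]; closed=[(0,1), (0,2), (0,3), (0,4), (1,4), (2,4)]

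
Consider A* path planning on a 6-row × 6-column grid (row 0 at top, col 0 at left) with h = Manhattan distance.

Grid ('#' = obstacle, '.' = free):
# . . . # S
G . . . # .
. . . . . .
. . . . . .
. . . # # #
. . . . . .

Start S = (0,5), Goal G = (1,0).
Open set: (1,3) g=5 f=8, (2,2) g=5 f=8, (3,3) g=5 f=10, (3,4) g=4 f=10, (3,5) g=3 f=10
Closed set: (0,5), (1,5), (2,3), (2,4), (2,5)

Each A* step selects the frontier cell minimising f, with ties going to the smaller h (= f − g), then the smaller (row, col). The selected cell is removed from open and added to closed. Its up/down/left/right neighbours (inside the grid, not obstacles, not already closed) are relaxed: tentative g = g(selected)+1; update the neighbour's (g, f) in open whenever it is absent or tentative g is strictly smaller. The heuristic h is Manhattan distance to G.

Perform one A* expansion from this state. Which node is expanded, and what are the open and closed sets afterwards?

step 1: expand (1,3) (f=8, h=3) → closed; open now [(0,3) g=6 f=10, (1,2) g=6 f=8, (2,2) g=5 f=8, (3,3) g=5 f=10, (3,4) g=4 f=10, (3,5) g=3 f=10]

expanded=(1,3); open=[(0,3) g=6 f=10, (1,2) g=6 f=8, (2,2) g=5 f=8, (3,3) g=5 f=10, (3,4) g=4 f=10, (3,5) g=3 f=10]; closed=[(0,5), (1,3), (1,5), (2,3), (2,4), (2,5)]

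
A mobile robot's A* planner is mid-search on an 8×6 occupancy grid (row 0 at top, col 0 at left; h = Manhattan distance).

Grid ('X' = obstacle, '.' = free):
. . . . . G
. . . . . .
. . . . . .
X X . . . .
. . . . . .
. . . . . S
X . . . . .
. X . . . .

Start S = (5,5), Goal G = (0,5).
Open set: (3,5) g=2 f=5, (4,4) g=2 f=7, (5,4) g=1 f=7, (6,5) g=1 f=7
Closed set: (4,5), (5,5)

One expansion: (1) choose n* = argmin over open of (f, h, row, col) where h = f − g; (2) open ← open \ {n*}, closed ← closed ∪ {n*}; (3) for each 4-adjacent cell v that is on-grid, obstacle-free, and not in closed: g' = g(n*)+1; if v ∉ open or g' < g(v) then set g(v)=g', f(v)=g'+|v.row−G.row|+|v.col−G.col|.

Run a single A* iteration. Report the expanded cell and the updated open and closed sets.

step 1: expand (3,5) (f=5, h=3) → closed; open now [(2,5) g=3 f=5, (3,4) g=3 f=7, (4,4) g=2 f=7, (5,4) g=1 f=7, (6,5) g=1 f=7]

expanded=(3,5); open=[(2,5) g=3 f=5, (3,4) g=3 f=7, (4,4) g=2 f=7, (5,4) g=1 f=7, (6,5) g=1 f=7]; closed=[(3,5), (4,5), (5,5)]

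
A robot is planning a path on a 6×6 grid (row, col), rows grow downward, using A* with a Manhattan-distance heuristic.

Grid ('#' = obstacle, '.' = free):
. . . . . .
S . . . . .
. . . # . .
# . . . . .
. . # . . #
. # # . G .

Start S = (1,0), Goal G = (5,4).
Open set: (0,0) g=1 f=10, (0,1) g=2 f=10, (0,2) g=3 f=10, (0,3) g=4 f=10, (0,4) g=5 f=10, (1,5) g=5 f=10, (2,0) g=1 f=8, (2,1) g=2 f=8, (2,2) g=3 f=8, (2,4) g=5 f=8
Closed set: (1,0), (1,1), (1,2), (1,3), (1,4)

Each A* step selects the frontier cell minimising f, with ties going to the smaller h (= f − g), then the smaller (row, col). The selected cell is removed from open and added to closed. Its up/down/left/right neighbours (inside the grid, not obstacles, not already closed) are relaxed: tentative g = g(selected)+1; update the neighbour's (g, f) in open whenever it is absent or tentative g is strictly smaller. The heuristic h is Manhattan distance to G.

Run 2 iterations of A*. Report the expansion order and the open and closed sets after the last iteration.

step 1: expand (2,4) (f=8, h=3) → closed; open now [(0,0) g=1 f=10, (0,1) g=2 f=10, (0,2) g=3 f=10, (0,3) g=4 f=10, (0,4) g=5 f=10, (1,5) g=5 f=10, (2,0) g=1 f=8, (2,1) g=2 f=8, (2,2) g=3 f=8, (2,5) g=6 f=10, (3,4) g=6 f=8]
step 2: expand (3,4) (f=8, h=2) → closed; open now [(0,0) g=1 f=10, (0,1) g=2 f=10, (0,2) g=3 f=10, (0,3) g=4 f=10, (0,4) g=5 f=10, (1,5) g=5 f=10, (2,0) g=1 f=8, (2,1) g=2 f=8, (2,2) g=3 f=8, (2,5) g=6 f=10, (3,3) g=7 f=10, (3,5) g=7 f=10, (4,4) g=7 f=8]

order=[(2,4) → (3,4)]; open=[(0,0) g=1 f=10, (0,1) g=2 f=10, (0,2) g=3 f=10, (0,3) g=4 f=10, (0,4) g=5 f=10, (1,5) g=5 f=10, (2,0) g=1 f=8, (2,1) g=2 f=8, (2,2) g=3 f=8, (2,5) g=6 f=10, (3,3) g=7 f=10, (3,5) g=7 f=10, (4,4) g=7 f=8]; closed=[(1,0), (1,1), (1,2), (1,3), (1,4), (2,4), (3,4)]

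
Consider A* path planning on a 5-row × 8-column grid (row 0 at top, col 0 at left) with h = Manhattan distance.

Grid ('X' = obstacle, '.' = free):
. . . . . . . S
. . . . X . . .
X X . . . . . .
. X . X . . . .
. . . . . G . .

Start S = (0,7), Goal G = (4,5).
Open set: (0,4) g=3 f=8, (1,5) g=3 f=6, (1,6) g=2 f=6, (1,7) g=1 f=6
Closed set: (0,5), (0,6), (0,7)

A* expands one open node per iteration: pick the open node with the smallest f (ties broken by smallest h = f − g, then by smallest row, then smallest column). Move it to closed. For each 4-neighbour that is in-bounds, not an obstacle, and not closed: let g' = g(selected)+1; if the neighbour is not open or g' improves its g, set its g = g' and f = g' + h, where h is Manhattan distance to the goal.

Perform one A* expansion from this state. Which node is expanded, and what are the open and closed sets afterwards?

step 1: expand (1,5) (f=6, h=3) → closed; open now [(0,4) g=3 f=8, (1,6) g=2 f=6, (1,7) g=1 f=6, (2,5) g=4 f=6]

expanded=(1,5); open=[(0,4) g=3 f=8, (1,6) g=2 f=6, (1,7) g=1 f=6, (2,5) g=4 f=6]; closed=[(0,5), (0,6), (0,7), (1,5)]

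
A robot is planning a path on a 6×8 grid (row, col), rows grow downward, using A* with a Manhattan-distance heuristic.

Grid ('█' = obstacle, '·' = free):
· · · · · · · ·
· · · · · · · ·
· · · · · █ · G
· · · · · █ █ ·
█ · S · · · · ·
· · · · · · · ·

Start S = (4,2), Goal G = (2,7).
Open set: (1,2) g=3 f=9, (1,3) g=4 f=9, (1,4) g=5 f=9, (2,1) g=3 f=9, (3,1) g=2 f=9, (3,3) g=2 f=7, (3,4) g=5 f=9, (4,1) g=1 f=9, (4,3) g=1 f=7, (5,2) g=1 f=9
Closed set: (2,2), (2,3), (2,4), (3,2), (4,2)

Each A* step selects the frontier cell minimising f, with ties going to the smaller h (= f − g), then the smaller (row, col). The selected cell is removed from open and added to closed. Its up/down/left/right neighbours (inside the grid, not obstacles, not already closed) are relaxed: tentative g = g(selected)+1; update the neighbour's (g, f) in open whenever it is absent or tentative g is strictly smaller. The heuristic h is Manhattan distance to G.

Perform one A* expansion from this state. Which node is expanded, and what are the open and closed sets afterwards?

step 1: expand (3,3) (f=7, h=5) → closed; open now [(1,2) g=3 f=9, (1,3) g=4 f=9, (1,4) g=5 f=9, (2,1) g=3 f=9, (3,1) g=2 f=9, (3,4) g=3 f=7, (4,1) g=1 f=9, (4,3) g=1 f=7, (5,2) g=1 f=9]

expanded=(3,3); open=[(1,2) g=3 f=9, (1,3) g=4 f=9, (1,4) g=5 f=9, (2,1) g=3 f=9, (3,1) g=2 f=9, (3,4) g=3 f=7, (4,1) g=1 f=9, (4,3) g=1 f=7, (5,2) g=1 f=9]; closed=[(2,2), (2,3), (2,4), (3,2), (3,3), (4,2)]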